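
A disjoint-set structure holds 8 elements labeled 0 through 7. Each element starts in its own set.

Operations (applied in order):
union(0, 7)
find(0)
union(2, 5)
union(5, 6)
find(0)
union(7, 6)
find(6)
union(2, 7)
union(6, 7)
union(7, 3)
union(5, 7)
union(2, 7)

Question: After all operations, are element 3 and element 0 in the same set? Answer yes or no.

Step 1: union(0, 7) -> merged; set of 0 now {0, 7}
Step 2: find(0) -> no change; set of 0 is {0, 7}
Step 3: union(2, 5) -> merged; set of 2 now {2, 5}
Step 4: union(5, 6) -> merged; set of 5 now {2, 5, 6}
Step 5: find(0) -> no change; set of 0 is {0, 7}
Step 6: union(7, 6) -> merged; set of 7 now {0, 2, 5, 6, 7}
Step 7: find(6) -> no change; set of 6 is {0, 2, 5, 6, 7}
Step 8: union(2, 7) -> already same set; set of 2 now {0, 2, 5, 6, 7}
Step 9: union(6, 7) -> already same set; set of 6 now {0, 2, 5, 6, 7}
Step 10: union(7, 3) -> merged; set of 7 now {0, 2, 3, 5, 6, 7}
Step 11: union(5, 7) -> already same set; set of 5 now {0, 2, 3, 5, 6, 7}
Step 12: union(2, 7) -> already same set; set of 2 now {0, 2, 3, 5, 6, 7}
Set of 3: {0, 2, 3, 5, 6, 7}; 0 is a member.

Answer: yes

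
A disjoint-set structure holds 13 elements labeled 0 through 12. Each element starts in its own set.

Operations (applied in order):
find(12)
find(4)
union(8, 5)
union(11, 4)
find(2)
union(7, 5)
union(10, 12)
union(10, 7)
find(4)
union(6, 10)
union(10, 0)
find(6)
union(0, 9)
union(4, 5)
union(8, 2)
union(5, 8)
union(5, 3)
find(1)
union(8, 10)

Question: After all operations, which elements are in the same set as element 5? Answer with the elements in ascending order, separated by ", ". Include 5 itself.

Answer: 0, 2, 3, 4, 5, 6, 7, 8, 9, 10, 11, 12

Derivation:
Step 1: find(12) -> no change; set of 12 is {12}
Step 2: find(4) -> no change; set of 4 is {4}
Step 3: union(8, 5) -> merged; set of 8 now {5, 8}
Step 4: union(11, 4) -> merged; set of 11 now {4, 11}
Step 5: find(2) -> no change; set of 2 is {2}
Step 6: union(7, 5) -> merged; set of 7 now {5, 7, 8}
Step 7: union(10, 12) -> merged; set of 10 now {10, 12}
Step 8: union(10, 7) -> merged; set of 10 now {5, 7, 8, 10, 12}
Step 9: find(4) -> no change; set of 4 is {4, 11}
Step 10: union(6, 10) -> merged; set of 6 now {5, 6, 7, 8, 10, 12}
Step 11: union(10, 0) -> merged; set of 10 now {0, 5, 6, 7, 8, 10, 12}
Step 12: find(6) -> no change; set of 6 is {0, 5, 6, 7, 8, 10, 12}
Step 13: union(0, 9) -> merged; set of 0 now {0, 5, 6, 7, 8, 9, 10, 12}
Step 14: union(4, 5) -> merged; set of 4 now {0, 4, 5, 6, 7, 8, 9, 10, 11, 12}
Step 15: union(8, 2) -> merged; set of 8 now {0, 2, 4, 5, 6, 7, 8, 9, 10, 11, 12}
Step 16: union(5, 8) -> already same set; set of 5 now {0, 2, 4, 5, 6, 7, 8, 9, 10, 11, 12}
Step 17: union(5, 3) -> merged; set of 5 now {0, 2, 3, 4, 5, 6, 7, 8, 9, 10, 11, 12}
Step 18: find(1) -> no change; set of 1 is {1}
Step 19: union(8, 10) -> already same set; set of 8 now {0, 2, 3, 4, 5, 6, 7, 8, 9, 10, 11, 12}
Component of 5: {0, 2, 3, 4, 5, 6, 7, 8, 9, 10, 11, 12}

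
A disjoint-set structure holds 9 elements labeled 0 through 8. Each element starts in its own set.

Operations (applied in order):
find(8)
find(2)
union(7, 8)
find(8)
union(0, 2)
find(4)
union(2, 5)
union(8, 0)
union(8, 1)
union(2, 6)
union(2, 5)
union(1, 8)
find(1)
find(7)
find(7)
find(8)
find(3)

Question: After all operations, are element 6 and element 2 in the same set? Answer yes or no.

Answer: yes

Derivation:
Step 1: find(8) -> no change; set of 8 is {8}
Step 2: find(2) -> no change; set of 2 is {2}
Step 3: union(7, 8) -> merged; set of 7 now {7, 8}
Step 4: find(8) -> no change; set of 8 is {7, 8}
Step 5: union(0, 2) -> merged; set of 0 now {0, 2}
Step 6: find(4) -> no change; set of 4 is {4}
Step 7: union(2, 5) -> merged; set of 2 now {0, 2, 5}
Step 8: union(8, 0) -> merged; set of 8 now {0, 2, 5, 7, 8}
Step 9: union(8, 1) -> merged; set of 8 now {0, 1, 2, 5, 7, 8}
Step 10: union(2, 6) -> merged; set of 2 now {0, 1, 2, 5, 6, 7, 8}
Step 11: union(2, 5) -> already same set; set of 2 now {0, 1, 2, 5, 6, 7, 8}
Step 12: union(1, 8) -> already same set; set of 1 now {0, 1, 2, 5, 6, 7, 8}
Step 13: find(1) -> no change; set of 1 is {0, 1, 2, 5, 6, 7, 8}
Step 14: find(7) -> no change; set of 7 is {0, 1, 2, 5, 6, 7, 8}
Step 15: find(7) -> no change; set of 7 is {0, 1, 2, 5, 6, 7, 8}
Step 16: find(8) -> no change; set of 8 is {0, 1, 2, 5, 6, 7, 8}
Step 17: find(3) -> no change; set of 3 is {3}
Set of 6: {0, 1, 2, 5, 6, 7, 8}; 2 is a member.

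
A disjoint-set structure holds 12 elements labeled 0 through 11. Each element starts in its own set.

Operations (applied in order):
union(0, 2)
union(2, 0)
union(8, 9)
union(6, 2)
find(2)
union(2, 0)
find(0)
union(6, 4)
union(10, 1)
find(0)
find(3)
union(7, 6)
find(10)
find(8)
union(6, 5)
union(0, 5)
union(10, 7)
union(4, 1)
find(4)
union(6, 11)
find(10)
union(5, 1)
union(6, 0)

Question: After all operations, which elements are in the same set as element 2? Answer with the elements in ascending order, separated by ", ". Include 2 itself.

Step 1: union(0, 2) -> merged; set of 0 now {0, 2}
Step 2: union(2, 0) -> already same set; set of 2 now {0, 2}
Step 3: union(8, 9) -> merged; set of 8 now {8, 9}
Step 4: union(6, 2) -> merged; set of 6 now {0, 2, 6}
Step 5: find(2) -> no change; set of 2 is {0, 2, 6}
Step 6: union(2, 0) -> already same set; set of 2 now {0, 2, 6}
Step 7: find(0) -> no change; set of 0 is {0, 2, 6}
Step 8: union(6, 4) -> merged; set of 6 now {0, 2, 4, 6}
Step 9: union(10, 1) -> merged; set of 10 now {1, 10}
Step 10: find(0) -> no change; set of 0 is {0, 2, 4, 6}
Step 11: find(3) -> no change; set of 3 is {3}
Step 12: union(7, 6) -> merged; set of 7 now {0, 2, 4, 6, 7}
Step 13: find(10) -> no change; set of 10 is {1, 10}
Step 14: find(8) -> no change; set of 8 is {8, 9}
Step 15: union(6, 5) -> merged; set of 6 now {0, 2, 4, 5, 6, 7}
Step 16: union(0, 5) -> already same set; set of 0 now {0, 2, 4, 5, 6, 7}
Step 17: union(10, 7) -> merged; set of 10 now {0, 1, 2, 4, 5, 6, 7, 10}
Step 18: union(4, 1) -> already same set; set of 4 now {0, 1, 2, 4, 5, 6, 7, 10}
Step 19: find(4) -> no change; set of 4 is {0, 1, 2, 4, 5, 6, 7, 10}
Step 20: union(6, 11) -> merged; set of 6 now {0, 1, 2, 4, 5, 6, 7, 10, 11}
Step 21: find(10) -> no change; set of 10 is {0, 1, 2, 4, 5, 6, 7, 10, 11}
Step 22: union(5, 1) -> already same set; set of 5 now {0, 1, 2, 4, 5, 6, 7, 10, 11}
Step 23: union(6, 0) -> already same set; set of 6 now {0, 1, 2, 4, 5, 6, 7, 10, 11}
Component of 2: {0, 1, 2, 4, 5, 6, 7, 10, 11}

Answer: 0, 1, 2, 4, 5, 6, 7, 10, 11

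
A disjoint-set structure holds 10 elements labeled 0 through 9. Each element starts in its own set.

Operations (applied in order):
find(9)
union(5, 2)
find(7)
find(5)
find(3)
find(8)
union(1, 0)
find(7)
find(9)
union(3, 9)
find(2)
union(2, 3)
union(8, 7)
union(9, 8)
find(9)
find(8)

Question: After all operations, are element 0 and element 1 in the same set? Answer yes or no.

Answer: yes

Derivation:
Step 1: find(9) -> no change; set of 9 is {9}
Step 2: union(5, 2) -> merged; set of 5 now {2, 5}
Step 3: find(7) -> no change; set of 7 is {7}
Step 4: find(5) -> no change; set of 5 is {2, 5}
Step 5: find(3) -> no change; set of 3 is {3}
Step 6: find(8) -> no change; set of 8 is {8}
Step 7: union(1, 0) -> merged; set of 1 now {0, 1}
Step 8: find(7) -> no change; set of 7 is {7}
Step 9: find(9) -> no change; set of 9 is {9}
Step 10: union(3, 9) -> merged; set of 3 now {3, 9}
Step 11: find(2) -> no change; set of 2 is {2, 5}
Step 12: union(2, 3) -> merged; set of 2 now {2, 3, 5, 9}
Step 13: union(8, 7) -> merged; set of 8 now {7, 8}
Step 14: union(9, 8) -> merged; set of 9 now {2, 3, 5, 7, 8, 9}
Step 15: find(9) -> no change; set of 9 is {2, 3, 5, 7, 8, 9}
Step 16: find(8) -> no change; set of 8 is {2, 3, 5, 7, 8, 9}
Set of 0: {0, 1}; 1 is a member.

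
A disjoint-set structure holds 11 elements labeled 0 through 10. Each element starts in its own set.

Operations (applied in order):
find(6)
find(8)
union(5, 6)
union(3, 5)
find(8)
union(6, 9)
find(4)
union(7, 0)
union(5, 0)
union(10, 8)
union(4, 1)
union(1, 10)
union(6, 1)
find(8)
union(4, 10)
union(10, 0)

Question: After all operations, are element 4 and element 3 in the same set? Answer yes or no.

Answer: yes

Derivation:
Step 1: find(6) -> no change; set of 6 is {6}
Step 2: find(8) -> no change; set of 8 is {8}
Step 3: union(5, 6) -> merged; set of 5 now {5, 6}
Step 4: union(3, 5) -> merged; set of 3 now {3, 5, 6}
Step 5: find(8) -> no change; set of 8 is {8}
Step 6: union(6, 9) -> merged; set of 6 now {3, 5, 6, 9}
Step 7: find(4) -> no change; set of 4 is {4}
Step 8: union(7, 0) -> merged; set of 7 now {0, 7}
Step 9: union(5, 0) -> merged; set of 5 now {0, 3, 5, 6, 7, 9}
Step 10: union(10, 8) -> merged; set of 10 now {8, 10}
Step 11: union(4, 1) -> merged; set of 4 now {1, 4}
Step 12: union(1, 10) -> merged; set of 1 now {1, 4, 8, 10}
Step 13: union(6, 1) -> merged; set of 6 now {0, 1, 3, 4, 5, 6, 7, 8, 9, 10}
Step 14: find(8) -> no change; set of 8 is {0, 1, 3, 4, 5, 6, 7, 8, 9, 10}
Step 15: union(4, 10) -> already same set; set of 4 now {0, 1, 3, 4, 5, 6, 7, 8, 9, 10}
Step 16: union(10, 0) -> already same set; set of 10 now {0, 1, 3, 4, 5, 6, 7, 8, 9, 10}
Set of 4: {0, 1, 3, 4, 5, 6, 7, 8, 9, 10}; 3 is a member.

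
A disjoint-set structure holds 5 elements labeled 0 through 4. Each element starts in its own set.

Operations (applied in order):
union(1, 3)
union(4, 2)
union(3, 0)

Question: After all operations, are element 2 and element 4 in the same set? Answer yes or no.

Step 1: union(1, 3) -> merged; set of 1 now {1, 3}
Step 2: union(4, 2) -> merged; set of 4 now {2, 4}
Step 3: union(3, 0) -> merged; set of 3 now {0, 1, 3}
Set of 2: {2, 4}; 4 is a member.

Answer: yes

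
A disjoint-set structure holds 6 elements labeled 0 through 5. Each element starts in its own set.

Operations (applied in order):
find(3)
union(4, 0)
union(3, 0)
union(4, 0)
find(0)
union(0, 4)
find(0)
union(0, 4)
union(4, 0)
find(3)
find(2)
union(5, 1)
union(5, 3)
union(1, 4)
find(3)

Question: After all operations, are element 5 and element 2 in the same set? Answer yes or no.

Answer: no

Derivation:
Step 1: find(3) -> no change; set of 3 is {3}
Step 2: union(4, 0) -> merged; set of 4 now {0, 4}
Step 3: union(3, 0) -> merged; set of 3 now {0, 3, 4}
Step 4: union(4, 0) -> already same set; set of 4 now {0, 3, 4}
Step 5: find(0) -> no change; set of 0 is {0, 3, 4}
Step 6: union(0, 4) -> already same set; set of 0 now {0, 3, 4}
Step 7: find(0) -> no change; set of 0 is {0, 3, 4}
Step 8: union(0, 4) -> already same set; set of 0 now {0, 3, 4}
Step 9: union(4, 0) -> already same set; set of 4 now {0, 3, 4}
Step 10: find(3) -> no change; set of 3 is {0, 3, 4}
Step 11: find(2) -> no change; set of 2 is {2}
Step 12: union(5, 1) -> merged; set of 5 now {1, 5}
Step 13: union(5, 3) -> merged; set of 5 now {0, 1, 3, 4, 5}
Step 14: union(1, 4) -> already same set; set of 1 now {0, 1, 3, 4, 5}
Step 15: find(3) -> no change; set of 3 is {0, 1, 3, 4, 5}
Set of 5: {0, 1, 3, 4, 5}; 2 is not a member.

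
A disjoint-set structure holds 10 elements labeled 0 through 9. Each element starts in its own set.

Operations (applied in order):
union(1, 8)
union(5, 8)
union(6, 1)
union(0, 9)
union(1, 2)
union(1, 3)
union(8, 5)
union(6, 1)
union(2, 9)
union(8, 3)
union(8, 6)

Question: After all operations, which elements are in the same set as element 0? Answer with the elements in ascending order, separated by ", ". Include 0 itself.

Answer: 0, 1, 2, 3, 5, 6, 8, 9

Derivation:
Step 1: union(1, 8) -> merged; set of 1 now {1, 8}
Step 2: union(5, 8) -> merged; set of 5 now {1, 5, 8}
Step 3: union(6, 1) -> merged; set of 6 now {1, 5, 6, 8}
Step 4: union(0, 9) -> merged; set of 0 now {0, 9}
Step 5: union(1, 2) -> merged; set of 1 now {1, 2, 5, 6, 8}
Step 6: union(1, 3) -> merged; set of 1 now {1, 2, 3, 5, 6, 8}
Step 7: union(8, 5) -> already same set; set of 8 now {1, 2, 3, 5, 6, 8}
Step 8: union(6, 1) -> already same set; set of 6 now {1, 2, 3, 5, 6, 8}
Step 9: union(2, 9) -> merged; set of 2 now {0, 1, 2, 3, 5, 6, 8, 9}
Step 10: union(8, 3) -> already same set; set of 8 now {0, 1, 2, 3, 5, 6, 8, 9}
Step 11: union(8, 6) -> already same set; set of 8 now {0, 1, 2, 3, 5, 6, 8, 9}
Component of 0: {0, 1, 2, 3, 5, 6, 8, 9}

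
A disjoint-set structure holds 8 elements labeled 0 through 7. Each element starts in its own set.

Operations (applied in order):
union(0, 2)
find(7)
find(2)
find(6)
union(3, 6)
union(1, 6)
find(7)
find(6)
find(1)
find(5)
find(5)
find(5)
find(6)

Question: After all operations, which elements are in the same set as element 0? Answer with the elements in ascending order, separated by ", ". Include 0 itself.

Step 1: union(0, 2) -> merged; set of 0 now {0, 2}
Step 2: find(7) -> no change; set of 7 is {7}
Step 3: find(2) -> no change; set of 2 is {0, 2}
Step 4: find(6) -> no change; set of 6 is {6}
Step 5: union(3, 6) -> merged; set of 3 now {3, 6}
Step 6: union(1, 6) -> merged; set of 1 now {1, 3, 6}
Step 7: find(7) -> no change; set of 7 is {7}
Step 8: find(6) -> no change; set of 6 is {1, 3, 6}
Step 9: find(1) -> no change; set of 1 is {1, 3, 6}
Step 10: find(5) -> no change; set of 5 is {5}
Step 11: find(5) -> no change; set of 5 is {5}
Step 12: find(5) -> no change; set of 5 is {5}
Step 13: find(6) -> no change; set of 6 is {1, 3, 6}
Component of 0: {0, 2}

Answer: 0, 2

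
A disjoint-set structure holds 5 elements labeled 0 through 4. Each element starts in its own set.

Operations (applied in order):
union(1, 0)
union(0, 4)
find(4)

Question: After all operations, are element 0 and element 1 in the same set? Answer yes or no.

Answer: yes

Derivation:
Step 1: union(1, 0) -> merged; set of 1 now {0, 1}
Step 2: union(0, 4) -> merged; set of 0 now {0, 1, 4}
Step 3: find(4) -> no change; set of 4 is {0, 1, 4}
Set of 0: {0, 1, 4}; 1 is a member.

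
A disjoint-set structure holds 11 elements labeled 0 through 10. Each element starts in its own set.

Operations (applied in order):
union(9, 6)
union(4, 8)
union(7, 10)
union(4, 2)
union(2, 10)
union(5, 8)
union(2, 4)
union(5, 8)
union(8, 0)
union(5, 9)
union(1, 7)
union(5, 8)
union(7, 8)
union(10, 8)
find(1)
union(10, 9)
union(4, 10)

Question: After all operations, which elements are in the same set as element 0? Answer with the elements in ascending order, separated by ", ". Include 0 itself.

Answer: 0, 1, 2, 4, 5, 6, 7, 8, 9, 10

Derivation:
Step 1: union(9, 6) -> merged; set of 9 now {6, 9}
Step 2: union(4, 8) -> merged; set of 4 now {4, 8}
Step 3: union(7, 10) -> merged; set of 7 now {7, 10}
Step 4: union(4, 2) -> merged; set of 4 now {2, 4, 8}
Step 5: union(2, 10) -> merged; set of 2 now {2, 4, 7, 8, 10}
Step 6: union(5, 8) -> merged; set of 5 now {2, 4, 5, 7, 8, 10}
Step 7: union(2, 4) -> already same set; set of 2 now {2, 4, 5, 7, 8, 10}
Step 8: union(5, 8) -> already same set; set of 5 now {2, 4, 5, 7, 8, 10}
Step 9: union(8, 0) -> merged; set of 8 now {0, 2, 4, 5, 7, 8, 10}
Step 10: union(5, 9) -> merged; set of 5 now {0, 2, 4, 5, 6, 7, 8, 9, 10}
Step 11: union(1, 7) -> merged; set of 1 now {0, 1, 2, 4, 5, 6, 7, 8, 9, 10}
Step 12: union(5, 8) -> already same set; set of 5 now {0, 1, 2, 4, 5, 6, 7, 8, 9, 10}
Step 13: union(7, 8) -> already same set; set of 7 now {0, 1, 2, 4, 5, 6, 7, 8, 9, 10}
Step 14: union(10, 8) -> already same set; set of 10 now {0, 1, 2, 4, 5, 6, 7, 8, 9, 10}
Step 15: find(1) -> no change; set of 1 is {0, 1, 2, 4, 5, 6, 7, 8, 9, 10}
Step 16: union(10, 9) -> already same set; set of 10 now {0, 1, 2, 4, 5, 6, 7, 8, 9, 10}
Step 17: union(4, 10) -> already same set; set of 4 now {0, 1, 2, 4, 5, 6, 7, 8, 9, 10}
Component of 0: {0, 1, 2, 4, 5, 6, 7, 8, 9, 10}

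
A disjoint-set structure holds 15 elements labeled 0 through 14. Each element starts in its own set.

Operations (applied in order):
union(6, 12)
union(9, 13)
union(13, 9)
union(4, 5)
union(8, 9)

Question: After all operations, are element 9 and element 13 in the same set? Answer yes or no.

Answer: yes

Derivation:
Step 1: union(6, 12) -> merged; set of 6 now {6, 12}
Step 2: union(9, 13) -> merged; set of 9 now {9, 13}
Step 3: union(13, 9) -> already same set; set of 13 now {9, 13}
Step 4: union(4, 5) -> merged; set of 4 now {4, 5}
Step 5: union(8, 9) -> merged; set of 8 now {8, 9, 13}
Set of 9: {8, 9, 13}; 13 is a member.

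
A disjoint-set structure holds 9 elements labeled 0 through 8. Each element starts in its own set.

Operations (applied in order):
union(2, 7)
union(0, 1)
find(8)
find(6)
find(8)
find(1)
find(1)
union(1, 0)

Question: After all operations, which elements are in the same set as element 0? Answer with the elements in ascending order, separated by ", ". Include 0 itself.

Answer: 0, 1

Derivation:
Step 1: union(2, 7) -> merged; set of 2 now {2, 7}
Step 2: union(0, 1) -> merged; set of 0 now {0, 1}
Step 3: find(8) -> no change; set of 8 is {8}
Step 4: find(6) -> no change; set of 6 is {6}
Step 5: find(8) -> no change; set of 8 is {8}
Step 6: find(1) -> no change; set of 1 is {0, 1}
Step 7: find(1) -> no change; set of 1 is {0, 1}
Step 8: union(1, 0) -> already same set; set of 1 now {0, 1}
Component of 0: {0, 1}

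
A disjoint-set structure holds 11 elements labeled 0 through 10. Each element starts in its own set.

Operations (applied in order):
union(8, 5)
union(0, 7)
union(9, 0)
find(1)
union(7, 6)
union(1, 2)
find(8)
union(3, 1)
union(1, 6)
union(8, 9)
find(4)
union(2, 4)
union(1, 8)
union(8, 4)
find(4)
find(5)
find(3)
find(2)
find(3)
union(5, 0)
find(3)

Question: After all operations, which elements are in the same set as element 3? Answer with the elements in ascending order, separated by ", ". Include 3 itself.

Answer: 0, 1, 2, 3, 4, 5, 6, 7, 8, 9

Derivation:
Step 1: union(8, 5) -> merged; set of 8 now {5, 8}
Step 2: union(0, 7) -> merged; set of 0 now {0, 7}
Step 3: union(9, 0) -> merged; set of 9 now {0, 7, 9}
Step 4: find(1) -> no change; set of 1 is {1}
Step 5: union(7, 6) -> merged; set of 7 now {0, 6, 7, 9}
Step 6: union(1, 2) -> merged; set of 1 now {1, 2}
Step 7: find(8) -> no change; set of 8 is {5, 8}
Step 8: union(3, 1) -> merged; set of 3 now {1, 2, 3}
Step 9: union(1, 6) -> merged; set of 1 now {0, 1, 2, 3, 6, 7, 9}
Step 10: union(8, 9) -> merged; set of 8 now {0, 1, 2, 3, 5, 6, 7, 8, 9}
Step 11: find(4) -> no change; set of 4 is {4}
Step 12: union(2, 4) -> merged; set of 2 now {0, 1, 2, 3, 4, 5, 6, 7, 8, 9}
Step 13: union(1, 8) -> already same set; set of 1 now {0, 1, 2, 3, 4, 5, 6, 7, 8, 9}
Step 14: union(8, 4) -> already same set; set of 8 now {0, 1, 2, 3, 4, 5, 6, 7, 8, 9}
Step 15: find(4) -> no change; set of 4 is {0, 1, 2, 3, 4, 5, 6, 7, 8, 9}
Step 16: find(5) -> no change; set of 5 is {0, 1, 2, 3, 4, 5, 6, 7, 8, 9}
Step 17: find(3) -> no change; set of 3 is {0, 1, 2, 3, 4, 5, 6, 7, 8, 9}
Step 18: find(2) -> no change; set of 2 is {0, 1, 2, 3, 4, 5, 6, 7, 8, 9}
Step 19: find(3) -> no change; set of 3 is {0, 1, 2, 3, 4, 5, 6, 7, 8, 9}
Step 20: union(5, 0) -> already same set; set of 5 now {0, 1, 2, 3, 4, 5, 6, 7, 8, 9}
Step 21: find(3) -> no change; set of 3 is {0, 1, 2, 3, 4, 5, 6, 7, 8, 9}
Component of 3: {0, 1, 2, 3, 4, 5, 6, 7, 8, 9}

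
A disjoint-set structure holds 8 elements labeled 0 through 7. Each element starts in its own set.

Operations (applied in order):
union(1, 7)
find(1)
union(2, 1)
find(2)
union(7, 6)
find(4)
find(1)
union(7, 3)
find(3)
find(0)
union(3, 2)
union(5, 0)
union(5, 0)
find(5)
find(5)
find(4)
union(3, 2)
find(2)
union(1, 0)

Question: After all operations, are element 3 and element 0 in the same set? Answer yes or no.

Answer: yes

Derivation:
Step 1: union(1, 7) -> merged; set of 1 now {1, 7}
Step 2: find(1) -> no change; set of 1 is {1, 7}
Step 3: union(2, 1) -> merged; set of 2 now {1, 2, 7}
Step 4: find(2) -> no change; set of 2 is {1, 2, 7}
Step 5: union(7, 6) -> merged; set of 7 now {1, 2, 6, 7}
Step 6: find(4) -> no change; set of 4 is {4}
Step 7: find(1) -> no change; set of 1 is {1, 2, 6, 7}
Step 8: union(7, 3) -> merged; set of 7 now {1, 2, 3, 6, 7}
Step 9: find(3) -> no change; set of 3 is {1, 2, 3, 6, 7}
Step 10: find(0) -> no change; set of 0 is {0}
Step 11: union(3, 2) -> already same set; set of 3 now {1, 2, 3, 6, 7}
Step 12: union(5, 0) -> merged; set of 5 now {0, 5}
Step 13: union(5, 0) -> already same set; set of 5 now {0, 5}
Step 14: find(5) -> no change; set of 5 is {0, 5}
Step 15: find(5) -> no change; set of 5 is {0, 5}
Step 16: find(4) -> no change; set of 4 is {4}
Step 17: union(3, 2) -> already same set; set of 3 now {1, 2, 3, 6, 7}
Step 18: find(2) -> no change; set of 2 is {1, 2, 3, 6, 7}
Step 19: union(1, 0) -> merged; set of 1 now {0, 1, 2, 3, 5, 6, 7}
Set of 3: {0, 1, 2, 3, 5, 6, 7}; 0 is a member.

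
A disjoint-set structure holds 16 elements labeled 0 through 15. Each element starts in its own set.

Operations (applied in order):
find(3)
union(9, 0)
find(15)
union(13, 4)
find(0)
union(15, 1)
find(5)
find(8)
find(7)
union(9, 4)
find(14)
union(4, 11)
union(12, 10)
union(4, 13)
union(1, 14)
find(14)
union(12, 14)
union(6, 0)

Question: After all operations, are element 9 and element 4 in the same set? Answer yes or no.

Step 1: find(3) -> no change; set of 3 is {3}
Step 2: union(9, 0) -> merged; set of 9 now {0, 9}
Step 3: find(15) -> no change; set of 15 is {15}
Step 4: union(13, 4) -> merged; set of 13 now {4, 13}
Step 5: find(0) -> no change; set of 0 is {0, 9}
Step 6: union(15, 1) -> merged; set of 15 now {1, 15}
Step 7: find(5) -> no change; set of 5 is {5}
Step 8: find(8) -> no change; set of 8 is {8}
Step 9: find(7) -> no change; set of 7 is {7}
Step 10: union(9, 4) -> merged; set of 9 now {0, 4, 9, 13}
Step 11: find(14) -> no change; set of 14 is {14}
Step 12: union(4, 11) -> merged; set of 4 now {0, 4, 9, 11, 13}
Step 13: union(12, 10) -> merged; set of 12 now {10, 12}
Step 14: union(4, 13) -> already same set; set of 4 now {0, 4, 9, 11, 13}
Step 15: union(1, 14) -> merged; set of 1 now {1, 14, 15}
Step 16: find(14) -> no change; set of 14 is {1, 14, 15}
Step 17: union(12, 14) -> merged; set of 12 now {1, 10, 12, 14, 15}
Step 18: union(6, 0) -> merged; set of 6 now {0, 4, 6, 9, 11, 13}
Set of 9: {0, 4, 6, 9, 11, 13}; 4 is a member.

Answer: yes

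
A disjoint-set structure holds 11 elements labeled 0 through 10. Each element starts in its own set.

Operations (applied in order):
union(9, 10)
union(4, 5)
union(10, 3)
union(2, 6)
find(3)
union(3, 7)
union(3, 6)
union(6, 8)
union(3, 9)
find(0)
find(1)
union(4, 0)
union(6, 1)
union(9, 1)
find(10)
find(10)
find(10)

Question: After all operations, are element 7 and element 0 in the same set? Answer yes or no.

Answer: no

Derivation:
Step 1: union(9, 10) -> merged; set of 9 now {9, 10}
Step 2: union(4, 5) -> merged; set of 4 now {4, 5}
Step 3: union(10, 3) -> merged; set of 10 now {3, 9, 10}
Step 4: union(2, 6) -> merged; set of 2 now {2, 6}
Step 5: find(3) -> no change; set of 3 is {3, 9, 10}
Step 6: union(3, 7) -> merged; set of 3 now {3, 7, 9, 10}
Step 7: union(3, 6) -> merged; set of 3 now {2, 3, 6, 7, 9, 10}
Step 8: union(6, 8) -> merged; set of 6 now {2, 3, 6, 7, 8, 9, 10}
Step 9: union(3, 9) -> already same set; set of 3 now {2, 3, 6, 7, 8, 9, 10}
Step 10: find(0) -> no change; set of 0 is {0}
Step 11: find(1) -> no change; set of 1 is {1}
Step 12: union(4, 0) -> merged; set of 4 now {0, 4, 5}
Step 13: union(6, 1) -> merged; set of 6 now {1, 2, 3, 6, 7, 8, 9, 10}
Step 14: union(9, 1) -> already same set; set of 9 now {1, 2, 3, 6, 7, 8, 9, 10}
Step 15: find(10) -> no change; set of 10 is {1, 2, 3, 6, 7, 8, 9, 10}
Step 16: find(10) -> no change; set of 10 is {1, 2, 3, 6, 7, 8, 9, 10}
Step 17: find(10) -> no change; set of 10 is {1, 2, 3, 6, 7, 8, 9, 10}
Set of 7: {1, 2, 3, 6, 7, 8, 9, 10}; 0 is not a member.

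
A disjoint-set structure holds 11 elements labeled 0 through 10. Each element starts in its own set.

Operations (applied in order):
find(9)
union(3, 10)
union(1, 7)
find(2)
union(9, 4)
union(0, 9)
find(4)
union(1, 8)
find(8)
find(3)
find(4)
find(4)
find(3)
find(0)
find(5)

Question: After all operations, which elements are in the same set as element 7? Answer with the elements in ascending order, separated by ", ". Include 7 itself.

Answer: 1, 7, 8

Derivation:
Step 1: find(9) -> no change; set of 9 is {9}
Step 2: union(3, 10) -> merged; set of 3 now {3, 10}
Step 3: union(1, 7) -> merged; set of 1 now {1, 7}
Step 4: find(2) -> no change; set of 2 is {2}
Step 5: union(9, 4) -> merged; set of 9 now {4, 9}
Step 6: union(0, 9) -> merged; set of 0 now {0, 4, 9}
Step 7: find(4) -> no change; set of 4 is {0, 4, 9}
Step 8: union(1, 8) -> merged; set of 1 now {1, 7, 8}
Step 9: find(8) -> no change; set of 8 is {1, 7, 8}
Step 10: find(3) -> no change; set of 3 is {3, 10}
Step 11: find(4) -> no change; set of 4 is {0, 4, 9}
Step 12: find(4) -> no change; set of 4 is {0, 4, 9}
Step 13: find(3) -> no change; set of 3 is {3, 10}
Step 14: find(0) -> no change; set of 0 is {0, 4, 9}
Step 15: find(5) -> no change; set of 5 is {5}
Component of 7: {1, 7, 8}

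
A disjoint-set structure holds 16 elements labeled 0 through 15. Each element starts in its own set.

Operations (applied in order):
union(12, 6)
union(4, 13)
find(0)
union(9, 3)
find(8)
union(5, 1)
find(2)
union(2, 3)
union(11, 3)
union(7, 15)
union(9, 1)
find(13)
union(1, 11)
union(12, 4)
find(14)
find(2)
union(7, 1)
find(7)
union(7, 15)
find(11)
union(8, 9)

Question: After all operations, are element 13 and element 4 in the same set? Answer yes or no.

Step 1: union(12, 6) -> merged; set of 12 now {6, 12}
Step 2: union(4, 13) -> merged; set of 4 now {4, 13}
Step 3: find(0) -> no change; set of 0 is {0}
Step 4: union(9, 3) -> merged; set of 9 now {3, 9}
Step 5: find(8) -> no change; set of 8 is {8}
Step 6: union(5, 1) -> merged; set of 5 now {1, 5}
Step 7: find(2) -> no change; set of 2 is {2}
Step 8: union(2, 3) -> merged; set of 2 now {2, 3, 9}
Step 9: union(11, 3) -> merged; set of 11 now {2, 3, 9, 11}
Step 10: union(7, 15) -> merged; set of 7 now {7, 15}
Step 11: union(9, 1) -> merged; set of 9 now {1, 2, 3, 5, 9, 11}
Step 12: find(13) -> no change; set of 13 is {4, 13}
Step 13: union(1, 11) -> already same set; set of 1 now {1, 2, 3, 5, 9, 11}
Step 14: union(12, 4) -> merged; set of 12 now {4, 6, 12, 13}
Step 15: find(14) -> no change; set of 14 is {14}
Step 16: find(2) -> no change; set of 2 is {1, 2, 3, 5, 9, 11}
Step 17: union(7, 1) -> merged; set of 7 now {1, 2, 3, 5, 7, 9, 11, 15}
Step 18: find(7) -> no change; set of 7 is {1, 2, 3, 5, 7, 9, 11, 15}
Step 19: union(7, 15) -> already same set; set of 7 now {1, 2, 3, 5, 7, 9, 11, 15}
Step 20: find(11) -> no change; set of 11 is {1, 2, 3, 5, 7, 9, 11, 15}
Step 21: union(8, 9) -> merged; set of 8 now {1, 2, 3, 5, 7, 8, 9, 11, 15}
Set of 13: {4, 6, 12, 13}; 4 is a member.

Answer: yes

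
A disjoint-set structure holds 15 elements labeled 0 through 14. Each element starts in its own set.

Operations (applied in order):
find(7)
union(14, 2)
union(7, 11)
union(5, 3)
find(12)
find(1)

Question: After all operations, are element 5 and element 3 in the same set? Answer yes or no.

Step 1: find(7) -> no change; set of 7 is {7}
Step 2: union(14, 2) -> merged; set of 14 now {2, 14}
Step 3: union(7, 11) -> merged; set of 7 now {7, 11}
Step 4: union(5, 3) -> merged; set of 5 now {3, 5}
Step 5: find(12) -> no change; set of 12 is {12}
Step 6: find(1) -> no change; set of 1 is {1}
Set of 5: {3, 5}; 3 is a member.

Answer: yes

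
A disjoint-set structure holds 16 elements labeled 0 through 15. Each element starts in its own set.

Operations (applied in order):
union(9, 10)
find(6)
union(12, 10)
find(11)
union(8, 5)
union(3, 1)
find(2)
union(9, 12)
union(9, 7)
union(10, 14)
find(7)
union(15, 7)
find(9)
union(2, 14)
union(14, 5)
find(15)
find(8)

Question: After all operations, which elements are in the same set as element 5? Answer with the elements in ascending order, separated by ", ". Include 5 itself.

Step 1: union(9, 10) -> merged; set of 9 now {9, 10}
Step 2: find(6) -> no change; set of 6 is {6}
Step 3: union(12, 10) -> merged; set of 12 now {9, 10, 12}
Step 4: find(11) -> no change; set of 11 is {11}
Step 5: union(8, 5) -> merged; set of 8 now {5, 8}
Step 6: union(3, 1) -> merged; set of 3 now {1, 3}
Step 7: find(2) -> no change; set of 2 is {2}
Step 8: union(9, 12) -> already same set; set of 9 now {9, 10, 12}
Step 9: union(9, 7) -> merged; set of 9 now {7, 9, 10, 12}
Step 10: union(10, 14) -> merged; set of 10 now {7, 9, 10, 12, 14}
Step 11: find(7) -> no change; set of 7 is {7, 9, 10, 12, 14}
Step 12: union(15, 7) -> merged; set of 15 now {7, 9, 10, 12, 14, 15}
Step 13: find(9) -> no change; set of 9 is {7, 9, 10, 12, 14, 15}
Step 14: union(2, 14) -> merged; set of 2 now {2, 7, 9, 10, 12, 14, 15}
Step 15: union(14, 5) -> merged; set of 14 now {2, 5, 7, 8, 9, 10, 12, 14, 15}
Step 16: find(15) -> no change; set of 15 is {2, 5, 7, 8, 9, 10, 12, 14, 15}
Step 17: find(8) -> no change; set of 8 is {2, 5, 7, 8, 9, 10, 12, 14, 15}
Component of 5: {2, 5, 7, 8, 9, 10, 12, 14, 15}

Answer: 2, 5, 7, 8, 9, 10, 12, 14, 15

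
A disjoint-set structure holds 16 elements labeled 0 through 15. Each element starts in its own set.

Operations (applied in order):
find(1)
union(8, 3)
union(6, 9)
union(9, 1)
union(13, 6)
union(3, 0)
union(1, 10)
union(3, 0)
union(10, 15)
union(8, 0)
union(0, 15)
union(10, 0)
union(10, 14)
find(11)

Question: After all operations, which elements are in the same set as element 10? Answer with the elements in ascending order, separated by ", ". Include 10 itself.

Step 1: find(1) -> no change; set of 1 is {1}
Step 2: union(8, 3) -> merged; set of 8 now {3, 8}
Step 3: union(6, 9) -> merged; set of 6 now {6, 9}
Step 4: union(9, 1) -> merged; set of 9 now {1, 6, 9}
Step 5: union(13, 6) -> merged; set of 13 now {1, 6, 9, 13}
Step 6: union(3, 0) -> merged; set of 3 now {0, 3, 8}
Step 7: union(1, 10) -> merged; set of 1 now {1, 6, 9, 10, 13}
Step 8: union(3, 0) -> already same set; set of 3 now {0, 3, 8}
Step 9: union(10, 15) -> merged; set of 10 now {1, 6, 9, 10, 13, 15}
Step 10: union(8, 0) -> already same set; set of 8 now {0, 3, 8}
Step 11: union(0, 15) -> merged; set of 0 now {0, 1, 3, 6, 8, 9, 10, 13, 15}
Step 12: union(10, 0) -> already same set; set of 10 now {0, 1, 3, 6, 8, 9, 10, 13, 15}
Step 13: union(10, 14) -> merged; set of 10 now {0, 1, 3, 6, 8, 9, 10, 13, 14, 15}
Step 14: find(11) -> no change; set of 11 is {11}
Component of 10: {0, 1, 3, 6, 8, 9, 10, 13, 14, 15}

Answer: 0, 1, 3, 6, 8, 9, 10, 13, 14, 15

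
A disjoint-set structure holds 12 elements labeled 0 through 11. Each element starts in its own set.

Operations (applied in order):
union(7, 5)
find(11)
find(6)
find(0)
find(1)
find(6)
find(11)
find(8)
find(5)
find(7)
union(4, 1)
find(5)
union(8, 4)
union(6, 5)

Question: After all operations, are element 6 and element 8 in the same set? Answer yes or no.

Answer: no

Derivation:
Step 1: union(7, 5) -> merged; set of 7 now {5, 7}
Step 2: find(11) -> no change; set of 11 is {11}
Step 3: find(6) -> no change; set of 6 is {6}
Step 4: find(0) -> no change; set of 0 is {0}
Step 5: find(1) -> no change; set of 1 is {1}
Step 6: find(6) -> no change; set of 6 is {6}
Step 7: find(11) -> no change; set of 11 is {11}
Step 8: find(8) -> no change; set of 8 is {8}
Step 9: find(5) -> no change; set of 5 is {5, 7}
Step 10: find(7) -> no change; set of 7 is {5, 7}
Step 11: union(4, 1) -> merged; set of 4 now {1, 4}
Step 12: find(5) -> no change; set of 5 is {5, 7}
Step 13: union(8, 4) -> merged; set of 8 now {1, 4, 8}
Step 14: union(6, 5) -> merged; set of 6 now {5, 6, 7}
Set of 6: {5, 6, 7}; 8 is not a member.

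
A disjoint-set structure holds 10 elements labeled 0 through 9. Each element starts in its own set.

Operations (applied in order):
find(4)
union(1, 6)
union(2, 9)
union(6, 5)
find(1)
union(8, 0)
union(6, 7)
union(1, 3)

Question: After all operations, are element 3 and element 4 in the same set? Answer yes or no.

Step 1: find(4) -> no change; set of 4 is {4}
Step 2: union(1, 6) -> merged; set of 1 now {1, 6}
Step 3: union(2, 9) -> merged; set of 2 now {2, 9}
Step 4: union(6, 5) -> merged; set of 6 now {1, 5, 6}
Step 5: find(1) -> no change; set of 1 is {1, 5, 6}
Step 6: union(8, 0) -> merged; set of 8 now {0, 8}
Step 7: union(6, 7) -> merged; set of 6 now {1, 5, 6, 7}
Step 8: union(1, 3) -> merged; set of 1 now {1, 3, 5, 6, 7}
Set of 3: {1, 3, 5, 6, 7}; 4 is not a member.

Answer: no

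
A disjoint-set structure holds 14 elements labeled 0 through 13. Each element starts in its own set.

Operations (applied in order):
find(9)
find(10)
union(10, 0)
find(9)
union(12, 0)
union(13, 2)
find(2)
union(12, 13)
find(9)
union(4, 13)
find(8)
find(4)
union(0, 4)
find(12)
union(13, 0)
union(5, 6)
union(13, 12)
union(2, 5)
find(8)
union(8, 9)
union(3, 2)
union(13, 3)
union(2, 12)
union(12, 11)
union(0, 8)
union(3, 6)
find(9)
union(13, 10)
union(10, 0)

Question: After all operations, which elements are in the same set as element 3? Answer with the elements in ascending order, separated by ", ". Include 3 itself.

Answer: 0, 2, 3, 4, 5, 6, 8, 9, 10, 11, 12, 13

Derivation:
Step 1: find(9) -> no change; set of 9 is {9}
Step 2: find(10) -> no change; set of 10 is {10}
Step 3: union(10, 0) -> merged; set of 10 now {0, 10}
Step 4: find(9) -> no change; set of 9 is {9}
Step 5: union(12, 0) -> merged; set of 12 now {0, 10, 12}
Step 6: union(13, 2) -> merged; set of 13 now {2, 13}
Step 7: find(2) -> no change; set of 2 is {2, 13}
Step 8: union(12, 13) -> merged; set of 12 now {0, 2, 10, 12, 13}
Step 9: find(9) -> no change; set of 9 is {9}
Step 10: union(4, 13) -> merged; set of 4 now {0, 2, 4, 10, 12, 13}
Step 11: find(8) -> no change; set of 8 is {8}
Step 12: find(4) -> no change; set of 4 is {0, 2, 4, 10, 12, 13}
Step 13: union(0, 4) -> already same set; set of 0 now {0, 2, 4, 10, 12, 13}
Step 14: find(12) -> no change; set of 12 is {0, 2, 4, 10, 12, 13}
Step 15: union(13, 0) -> already same set; set of 13 now {0, 2, 4, 10, 12, 13}
Step 16: union(5, 6) -> merged; set of 5 now {5, 6}
Step 17: union(13, 12) -> already same set; set of 13 now {0, 2, 4, 10, 12, 13}
Step 18: union(2, 5) -> merged; set of 2 now {0, 2, 4, 5, 6, 10, 12, 13}
Step 19: find(8) -> no change; set of 8 is {8}
Step 20: union(8, 9) -> merged; set of 8 now {8, 9}
Step 21: union(3, 2) -> merged; set of 3 now {0, 2, 3, 4, 5, 6, 10, 12, 13}
Step 22: union(13, 3) -> already same set; set of 13 now {0, 2, 3, 4, 5, 6, 10, 12, 13}
Step 23: union(2, 12) -> already same set; set of 2 now {0, 2, 3, 4, 5, 6, 10, 12, 13}
Step 24: union(12, 11) -> merged; set of 12 now {0, 2, 3, 4, 5, 6, 10, 11, 12, 13}
Step 25: union(0, 8) -> merged; set of 0 now {0, 2, 3, 4, 5, 6, 8, 9, 10, 11, 12, 13}
Step 26: union(3, 6) -> already same set; set of 3 now {0, 2, 3, 4, 5, 6, 8, 9, 10, 11, 12, 13}
Step 27: find(9) -> no change; set of 9 is {0, 2, 3, 4, 5, 6, 8, 9, 10, 11, 12, 13}
Step 28: union(13, 10) -> already same set; set of 13 now {0, 2, 3, 4, 5, 6, 8, 9, 10, 11, 12, 13}
Step 29: union(10, 0) -> already same set; set of 10 now {0, 2, 3, 4, 5, 6, 8, 9, 10, 11, 12, 13}
Component of 3: {0, 2, 3, 4, 5, 6, 8, 9, 10, 11, 12, 13}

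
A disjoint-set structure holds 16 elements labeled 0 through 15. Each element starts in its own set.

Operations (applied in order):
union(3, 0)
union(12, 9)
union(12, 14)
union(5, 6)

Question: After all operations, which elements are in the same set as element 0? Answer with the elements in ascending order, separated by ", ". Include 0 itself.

Answer: 0, 3

Derivation:
Step 1: union(3, 0) -> merged; set of 3 now {0, 3}
Step 2: union(12, 9) -> merged; set of 12 now {9, 12}
Step 3: union(12, 14) -> merged; set of 12 now {9, 12, 14}
Step 4: union(5, 6) -> merged; set of 5 now {5, 6}
Component of 0: {0, 3}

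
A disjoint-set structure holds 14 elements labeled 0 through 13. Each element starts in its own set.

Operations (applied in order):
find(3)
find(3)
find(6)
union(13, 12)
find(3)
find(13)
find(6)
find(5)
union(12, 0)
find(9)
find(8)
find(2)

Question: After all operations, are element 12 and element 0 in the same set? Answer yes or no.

Answer: yes

Derivation:
Step 1: find(3) -> no change; set of 3 is {3}
Step 2: find(3) -> no change; set of 3 is {3}
Step 3: find(6) -> no change; set of 6 is {6}
Step 4: union(13, 12) -> merged; set of 13 now {12, 13}
Step 5: find(3) -> no change; set of 3 is {3}
Step 6: find(13) -> no change; set of 13 is {12, 13}
Step 7: find(6) -> no change; set of 6 is {6}
Step 8: find(5) -> no change; set of 5 is {5}
Step 9: union(12, 0) -> merged; set of 12 now {0, 12, 13}
Step 10: find(9) -> no change; set of 9 is {9}
Step 11: find(8) -> no change; set of 8 is {8}
Step 12: find(2) -> no change; set of 2 is {2}
Set of 12: {0, 12, 13}; 0 is a member.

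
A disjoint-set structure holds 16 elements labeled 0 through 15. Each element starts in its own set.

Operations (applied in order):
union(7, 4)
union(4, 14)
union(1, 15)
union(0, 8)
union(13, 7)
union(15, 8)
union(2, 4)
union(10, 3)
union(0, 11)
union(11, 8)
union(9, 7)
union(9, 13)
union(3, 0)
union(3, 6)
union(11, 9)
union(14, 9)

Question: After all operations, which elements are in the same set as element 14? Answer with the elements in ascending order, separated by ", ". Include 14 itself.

Answer: 0, 1, 2, 3, 4, 6, 7, 8, 9, 10, 11, 13, 14, 15

Derivation:
Step 1: union(7, 4) -> merged; set of 7 now {4, 7}
Step 2: union(4, 14) -> merged; set of 4 now {4, 7, 14}
Step 3: union(1, 15) -> merged; set of 1 now {1, 15}
Step 4: union(0, 8) -> merged; set of 0 now {0, 8}
Step 5: union(13, 7) -> merged; set of 13 now {4, 7, 13, 14}
Step 6: union(15, 8) -> merged; set of 15 now {0, 1, 8, 15}
Step 7: union(2, 4) -> merged; set of 2 now {2, 4, 7, 13, 14}
Step 8: union(10, 3) -> merged; set of 10 now {3, 10}
Step 9: union(0, 11) -> merged; set of 0 now {0, 1, 8, 11, 15}
Step 10: union(11, 8) -> already same set; set of 11 now {0, 1, 8, 11, 15}
Step 11: union(9, 7) -> merged; set of 9 now {2, 4, 7, 9, 13, 14}
Step 12: union(9, 13) -> already same set; set of 9 now {2, 4, 7, 9, 13, 14}
Step 13: union(3, 0) -> merged; set of 3 now {0, 1, 3, 8, 10, 11, 15}
Step 14: union(3, 6) -> merged; set of 3 now {0, 1, 3, 6, 8, 10, 11, 15}
Step 15: union(11, 9) -> merged; set of 11 now {0, 1, 2, 3, 4, 6, 7, 8, 9, 10, 11, 13, 14, 15}
Step 16: union(14, 9) -> already same set; set of 14 now {0, 1, 2, 3, 4, 6, 7, 8, 9, 10, 11, 13, 14, 15}
Component of 14: {0, 1, 2, 3, 4, 6, 7, 8, 9, 10, 11, 13, 14, 15}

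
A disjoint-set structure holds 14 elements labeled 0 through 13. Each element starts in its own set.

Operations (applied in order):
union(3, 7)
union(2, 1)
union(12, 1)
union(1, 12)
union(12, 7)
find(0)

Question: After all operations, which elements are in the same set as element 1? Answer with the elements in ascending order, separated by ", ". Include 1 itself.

Step 1: union(3, 7) -> merged; set of 3 now {3, 7}
Step 2: union(2, 1) -> merged; set of 2 now {1, 2}
Step 3: union(12, 1) -> merged; set of 12 now {1, 2, 12}
Step 4: union(1, 12) -> already same set; set of 1 now {1, 2, 12}
Step 5: union(12, 7) -> merged; set of 12 now {1, 2, 3, 7, 12}
Step 6: find(0) -> no change; set of 0 is {0}
Component of 1: {1, 2, 3, 7, 12}

Answer: 1, 2, 3, 7, 12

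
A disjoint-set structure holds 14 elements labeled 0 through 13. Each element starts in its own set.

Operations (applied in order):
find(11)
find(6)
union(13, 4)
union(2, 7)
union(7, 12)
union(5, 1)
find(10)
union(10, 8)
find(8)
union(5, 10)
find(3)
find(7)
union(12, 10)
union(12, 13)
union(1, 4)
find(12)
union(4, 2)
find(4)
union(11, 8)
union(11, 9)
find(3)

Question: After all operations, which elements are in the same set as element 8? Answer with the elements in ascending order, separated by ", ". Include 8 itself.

Answer: 1, 2, 4, 5, 7, 8, 9, 10, 11, 12, 13

Derivation:
Step 1: find(11) -> no change; set of 11 is {11}
Step 2: find(6) -> no change; set of 6 is {6}
Step 3: union(13, 4) -> merged; set of 13 now {4, 13}
Step 4: union(2, 7) -> merged; set of 2 now {2, 7}
Step 5: union(7, 12) -> merged; set of 7 now {2, 7, 12}
Step 6: union(5, 1) -> merged; set of 5 now {1, 5}
Step 7: find(10) -> no change; set of 10 is {10}
Step 8: union(10, 8) -> merged; set of 10 now {8, 10}
Step 9: find(8) -> no change; set of 8 is {8, 10}
Step 10: union(5, 10) -> merged; set of 5 now {1, 5, 8, 10}
Step 11: find(3) -> no change; set of 3 is {3}
Step 12: find(7) -> no change; set of 7 is {2, 7, 12}
Step 13: union(12, 10) -> merged; set of 12 now {1, 2, 5, 7, 8, 10, 12}
Step 14: union(12, 13) -> merged; set of 12 now {1, 2, 4, 5, 7, 8, 10, 12, 13}
Step 15: union(1, 4) -> already same set; set of 1 now {1, 2, 4, 5, 7, 8, 10, 12, 13}
Step 16: find(12) -> no change; set of 12 is {1, 2, 4, 5, 7, 8, 10, 12, 13}
Step 17: union(4, 2) -> already same set; set of 4 now {1, 2, 4, 5, 7, 8, 10, 12, 13}
Step 18: find(4) -> no change; set of 4 is {1, 2, 4, 5, 7, 8, 10, 12, 13}
Step 19: union(11, 8) -> merged; set of 11 now {1, 2, 4, 5, 7, 8, 10, 11, 12, 13}
Step 20: union(11, 9) -> merged; set of 11 now {1, 2, 4, 5, 7, 8, 9, 10, 11, 12, 13}
Step 21: find(3) -> no change; set of 3 is {3}
Component of 8: {1, 2, 4, 5, 7, 8, 9, 10, 11, 12, 13}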